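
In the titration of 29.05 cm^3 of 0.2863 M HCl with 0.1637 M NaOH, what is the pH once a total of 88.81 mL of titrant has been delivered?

12.72

n(acid) = 0.2863 x 0.02905 = 0.008317 mol; n(NaOH) added = 0.1637 x 0.08881 = 0.01454 mol.
Base is in excess by 0.01454 - 0.008317 = 0.006221 mol in a total volume of 0.1179 L.
[OH^-] = 0.006221/0.1179 = 0.05278 M, so pOH = 1.28 and pH = 14.00 - 1.28 = 12.72.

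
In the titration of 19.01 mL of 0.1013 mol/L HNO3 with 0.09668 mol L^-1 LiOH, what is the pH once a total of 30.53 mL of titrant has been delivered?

n(acid) = 0.1013 x 0.01901 = 0.001926 mol; n(LiOH) added = 0.09668 x 0.03053 = 0.002952 mol.
Base is in excess by 0.002952 - 0.001926 = 0.001026 mol in a total volume of 0.04954 L.
[OH^-] = 0.001026/0.04954 = 0.02071 M, so pOH = 1.68 and pH = 14.00 - 1.68 = 12.32.

12.32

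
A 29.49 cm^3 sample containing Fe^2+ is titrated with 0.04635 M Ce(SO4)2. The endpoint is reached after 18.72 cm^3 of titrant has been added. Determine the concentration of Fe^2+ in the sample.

n(Ce(SO4)2) = 0.04635 x 0.01872 = 0.0008677 mol.
From the balanced equation, 1 mol Ce(SO4)2 reacts with 1 mol Fe^2+, so n(Fe^2+) = 0.0008677 x 1/1 = 0.0008677 mol.
[Fe^2+] = 0.0008677 / 0.02949 L = 0.0294 M.

0.0294 M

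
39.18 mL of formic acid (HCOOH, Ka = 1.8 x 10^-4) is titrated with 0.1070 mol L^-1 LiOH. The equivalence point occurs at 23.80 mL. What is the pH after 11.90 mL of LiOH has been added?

3.74

11.90 mL is exactly half the equivalence volume (23.80/2), i.e. the half-equivalence point.
There, n(HA) = n(A^-), so pH = pKa = -log(1.8 x 10^-4) = 3.74.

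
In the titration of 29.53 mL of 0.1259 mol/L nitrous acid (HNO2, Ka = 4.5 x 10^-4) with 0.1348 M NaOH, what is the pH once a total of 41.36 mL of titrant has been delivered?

n(acid) = 0.1259 x 0.02953 = 0.003718 mol; n(NaOH) added = 0.1348 x 0.04136 = 0.005575 mol.
Base is in excess by 0.005575 - 0.003718 = 0.001858 mol in a total volume of 0.07089 L.
[OH^-] = 0.001858/0.07089 = 0.02620 M, so pOH = 1.58 and pH = 14.00 - 1.58 = 12.42.

12.42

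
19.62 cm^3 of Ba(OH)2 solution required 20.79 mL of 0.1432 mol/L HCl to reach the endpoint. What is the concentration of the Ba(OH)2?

0.0759 M

n(HCl) delivered = 0.1432 x 0.02079 = 0.002977 mol.
The reaction is 1 Ba(OH)2 + 2 HCl, so n(Ba(OH)2) = 0.002977 x 1/2 = 0.001489 mol.
[Ba(OH)2] = 0.001489 mol / 0.01962 L = 0.0759 M.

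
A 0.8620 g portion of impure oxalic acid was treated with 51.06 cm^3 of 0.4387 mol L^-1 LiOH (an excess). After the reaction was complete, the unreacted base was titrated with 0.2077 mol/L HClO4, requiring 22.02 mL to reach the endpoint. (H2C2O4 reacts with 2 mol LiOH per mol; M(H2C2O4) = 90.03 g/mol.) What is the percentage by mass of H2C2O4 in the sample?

93.1%

Total n(LiOH) added = 0.4387 x 0.05106 = 0.02240 mol.
n(HClO4) used = 0.2077 x 0.02202 = 0.004574 mol, which equals the excess n(LiOH).
So n(LiOH) consumed by the sample = 0.02240 - 0.004574 = 0.01783 mol.
n(H2C2O4) = 0.01783 / 2 = 0.008913 mol.
mass H2C2O4 = 0.008913 x 90.03 = 0.8025 g, so %H2C2O4 = 0.8025/0.8620 x 100 = 93.1%.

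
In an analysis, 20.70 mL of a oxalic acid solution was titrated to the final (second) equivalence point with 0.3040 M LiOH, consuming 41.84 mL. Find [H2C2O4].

n(LiOH) = 0.3040 x 0.04184 = 0.01272 mol.
At the final (second) equivalence point, 2 mol OH^- react per mol H2C2O4, so n(H2C2O4) = 0.01272 / 2 = 0.006360 mol.
[H2C2O4] = 0.006360 / 0.02070 L = 0.307 M.

0.307 M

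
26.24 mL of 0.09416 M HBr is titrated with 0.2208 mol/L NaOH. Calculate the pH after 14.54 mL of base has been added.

n(acid) = 0.09416 x 0.02624 = 0.002471 mol; n(NaOH) added = 0.2208 x 0.01454 = 0.003210 mol.
Base is in excess by 0.003210 - 0.002471 = 0.0007397 mol in a total volume of 0.04078 L.
[OH^-] = 0.0007397/0.04078 = 0.01814 M, so pOH = 1.74 and pH = 14.00 - 1.74 = 12.26.

12.26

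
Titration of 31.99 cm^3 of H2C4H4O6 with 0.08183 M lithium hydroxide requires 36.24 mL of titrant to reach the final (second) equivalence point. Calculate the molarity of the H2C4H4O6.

n(LiOH) = 0.08183 x 0.03624 = 0.002966 mol.
At the final (second) equivalence point, 2 mol OH^- react per mol H2C4H4O6, so n(H2C4H4O6) = 0.002966 / 2 = 0.001483 mol.
[H2C4H4O6] = 0.001483 / 0.03199 L = 0.0464 M.

0.0464 M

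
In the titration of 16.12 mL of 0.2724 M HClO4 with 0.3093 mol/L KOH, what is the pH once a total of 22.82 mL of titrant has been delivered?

12.84

n(acid) = 0.2724 x 0.01612 = 0.004391 mol; n(KOH) added = 0.3093 x 0.02282 = 0.007058 mol.
Base is in excess by 0.007058 - 0.004391 = 0.002667 mol in a total volume of 0.03894 L.
[OH^-] = 0.002667/0.03894 = 0.06849 M, so pOH = 1.16 and pH = 14.00 - 1.16 = 12.84.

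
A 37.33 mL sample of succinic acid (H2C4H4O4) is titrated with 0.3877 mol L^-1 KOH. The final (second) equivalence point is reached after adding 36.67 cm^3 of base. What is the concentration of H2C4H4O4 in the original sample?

n(KOH) = 0.3877 x 0.03667 = 0.01422 mol.
At the final (second) equivalence point, 2 mol OH^- react per mol H2C4H4O4, so n(H2C4H4O4) = 0.01422 / 2 = 0.007108 mol.
[H2C4H4O4] = 0.007108 / 0.03733 L = 0.190 M.

0.190 M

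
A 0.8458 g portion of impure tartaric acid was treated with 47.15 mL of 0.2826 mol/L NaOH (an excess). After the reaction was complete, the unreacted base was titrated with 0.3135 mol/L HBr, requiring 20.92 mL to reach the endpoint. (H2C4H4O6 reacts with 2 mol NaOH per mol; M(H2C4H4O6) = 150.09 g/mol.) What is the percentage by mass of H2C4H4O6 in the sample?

60.0%

Total n(NaOH) added = 0.2826 x 0.04715 = 0.01332 mol.
n(HBr) used = 0.3135 x 0.02092 = 0.006558 mol, which equals the excess n(NaOH).
So n(NaOH) consumed by the sample = 0.01332 - 0.006558 = 0.006766 mol.
n(H2C4H4O6) = 0.006766 / 2 = 0.003383 mol.
mass H2C4H4O6 = 0.003383 x 150.09 = 0.5078 g, so %H2C4H4O6 = 0.5078/0.8458 x 100 = 60.0%.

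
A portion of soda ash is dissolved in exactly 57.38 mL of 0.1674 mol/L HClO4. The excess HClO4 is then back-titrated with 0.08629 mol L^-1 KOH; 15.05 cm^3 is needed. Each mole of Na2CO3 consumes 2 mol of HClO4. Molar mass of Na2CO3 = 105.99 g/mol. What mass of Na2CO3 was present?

Total n(HClO4) added = 0.1674 x 0.05738 = 0.009605 mol.
n(KOH) used = 0.08629 x 0.01505 = 0.001299 mol, which equals the excess n(HClO4).
So n(HClO4) consumed by the sample = 0.009605 - 0.001299 = 0.008307 mol.
n(Na2CO3) = 0.008307 / 2 = 0.004153 mol.
mass = 0.004153 mol x 105.99 g/mol = 0.440 g.

0.440 g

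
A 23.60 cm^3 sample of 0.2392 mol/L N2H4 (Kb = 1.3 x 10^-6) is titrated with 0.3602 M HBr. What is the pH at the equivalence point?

4.48

n(N2H4) = 0.2392 x 0.02360 = 0.005645 mol; V(HBr) at equivalence = 0.005645/0.3602 = 0.01567 L.
At equivalence the base is fully converted to N2H5+; total volume = 0.03927 L, so [N2H5+] = 0.005645/0.03927 = 0.1437 M.
Ka(N2H5+) = Kw/Kb = 1.0e-14 / 1.3 x 10^-6 = 7.69e-9.
[H^+] = sqrt(Ka x [N2H5+]) = sqrt(7.69e-9 x 0.1437) = 3.33e-5 M.
pH = -log(3.33e-5) = 4.48.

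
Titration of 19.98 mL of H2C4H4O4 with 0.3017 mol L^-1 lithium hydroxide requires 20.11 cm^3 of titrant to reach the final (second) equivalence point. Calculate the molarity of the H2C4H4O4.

0.152 M

n(LiOH) = 0.3017 x 0.02011 = 0.006067 mol.
At the final (second) equivalence point, 2 mol OH^- react per mol H2C4H4O4, so n(H2C4H4O4) = 0.006067 / 2 = 0.003034 mol.
[H2C4H4O4] = 0.003034 / 0.01998 L = 0.152 M.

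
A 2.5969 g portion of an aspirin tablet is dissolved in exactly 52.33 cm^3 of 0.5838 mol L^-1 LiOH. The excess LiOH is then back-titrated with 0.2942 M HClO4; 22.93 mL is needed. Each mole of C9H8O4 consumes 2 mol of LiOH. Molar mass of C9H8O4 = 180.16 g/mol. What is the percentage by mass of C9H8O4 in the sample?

82.6%

Total n(LiOH) added = 0.5838 x 0.05233 = 0.03055 mol.
n(HClO4) used = 0.2942 x 0.02293 = 0.006746 mol, which equals the excess n(LiOH).
So n(LiOH) consumed by the sample = 0.03055 - 0.006746 = 0.02380 mol.
n(C9H8O4) = 0.02380 / 2 = 0.01190 mol.
mass C9H8O4 = 0.01190 x 180.16 = 2.144 g, so %C9H8O4 = 2.144/2.5969 x 100 = 82.6%.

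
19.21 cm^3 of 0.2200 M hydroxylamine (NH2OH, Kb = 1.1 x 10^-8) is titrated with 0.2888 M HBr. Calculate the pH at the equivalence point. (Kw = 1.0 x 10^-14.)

3.47

n(NH2OH) = 0.2200 x 0.01921 = 0.004226 mol; V(HBr) at equivalence = 0.004226/0.2888 = 0.01463 L.
At equivalence the base is fully converted to NH3OH+; total volume = 0.03384 L, so [NH3OH+] = 0.004226/0.03384 = 0.1249 M.
Ka(NH3OH+) = Kw/Kb = 1.0e-14 / 1.1 x 10^-8 = 9.09e-7.
[H^+] = sqrt(Ka x [NH3OH+]) = sqrt(9.09e-7 x 0.1249) = 0.000337 M.
pH = -log(0.000337) = 3.47.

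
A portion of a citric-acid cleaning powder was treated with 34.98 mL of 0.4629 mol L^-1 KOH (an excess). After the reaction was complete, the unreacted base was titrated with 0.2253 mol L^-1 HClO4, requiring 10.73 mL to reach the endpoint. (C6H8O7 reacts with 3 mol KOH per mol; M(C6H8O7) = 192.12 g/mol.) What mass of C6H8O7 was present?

Total n(KOH) added = 0.4629 x 0.03498 = 0.01619 mol.
n(HClO4) used = 0.2253 x 0.01073 = 0.002417 mol, which equals the excess n(KOH).
So n(KOH) consumed by the sample = 0.01619 - 0.002417 = 0.01377 mol.
n(C6H8O7) = 0.01377 / 3 = 0.004592 mol.
mass = 0.004592 mol x 192.12 g/mol = 0.882 g.

0.882 g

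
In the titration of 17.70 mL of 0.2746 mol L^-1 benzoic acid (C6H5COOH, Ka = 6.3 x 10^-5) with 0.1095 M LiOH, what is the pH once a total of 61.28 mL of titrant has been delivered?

12.37

n(acid) = 0.2746 x 0.01770 = 0.004860 mol; n(LiOH) added = 0.1095 x 0.06128 = 0.006710 mol.
Base is in excess by 0.006710 - 0.004860 = 0.001850 mol in a total volume of 0.07898 L.
[OH^-] = 0.001850/0.07898 = 0.02342 M, so pOH = 1.63 and pH = 14.00 - 1.63 = 12.37.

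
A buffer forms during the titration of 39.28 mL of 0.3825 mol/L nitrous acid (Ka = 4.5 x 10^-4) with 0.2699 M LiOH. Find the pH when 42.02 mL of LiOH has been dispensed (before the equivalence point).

3.84

Initial n(HNO2) = 0.3825 x 0.03928 = 0.01502 mol.
n(LiOH) added = 0.2699 x 0.04202 = 0.01134 mol, converting that many moles of HNO2 to NO2-.
Remaining n(HNO2) = 0.003683 mol; n(NO2-) = 0.01134 mol.
By Henderson-Hasselbalch, pH = pKa + log([A^-]/[HA]) = 3.35 + log(0.01134/0.003683) = 3.35 + (+0.49) = 3.84.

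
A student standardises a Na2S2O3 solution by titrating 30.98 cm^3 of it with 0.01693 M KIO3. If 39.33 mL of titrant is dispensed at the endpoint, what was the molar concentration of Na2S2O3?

0.129 M

n(KIO3) = 0.01693 x 0.03933 = 0.0006659 mol.
From the balanced equation, 1 mol KIO3 reacts with 6 mol Na2S2O3, so n(Na2S2O3) = 0.0006659 x 6/1 = 0.003995 mol.
[Na2S2O3] = 0.003995 / 0.03098 L = 0.129 M.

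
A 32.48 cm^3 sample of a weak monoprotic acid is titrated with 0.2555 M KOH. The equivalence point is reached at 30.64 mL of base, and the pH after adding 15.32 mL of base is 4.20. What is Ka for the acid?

6.3 x 10^-5

15.32 mL is half of the equivalence volume, so this is the half-equivalence point where [HA] = [A^-].
At half-equivalence pH = pKa, so pKa = 4.20.
Ka = 10^(-4.20) = 6.3 x 10^-5.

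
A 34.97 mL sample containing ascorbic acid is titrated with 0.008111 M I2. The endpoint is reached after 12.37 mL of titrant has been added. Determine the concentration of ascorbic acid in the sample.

n(I2) = 0.008111 x 0.01237 = 0.0001003 mol.
From the balanced equation, 1 mol I2 reacts with 1 mol ascorbic acid, so n(ascorbic acid) = 0.0001003 x 1/1 = 0.0001003 mol.
[ascorbic acid] = 0.0001003 / 0.03497 L = 0.00287 M.

0.00287 M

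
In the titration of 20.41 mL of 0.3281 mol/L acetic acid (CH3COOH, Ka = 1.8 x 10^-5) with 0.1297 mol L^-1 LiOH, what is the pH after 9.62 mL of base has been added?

Initial n(CH3COOH) = 0.3281 x 0.02041 = 0.006697 mol.
n(LiOH) added = 0.1297 x 0.009620 = 0.001248 mol, converting that many moles of CH3COOH to CH3COO-.
Remaining n(CH3COOH) = 0.005449 mol; n(CH3COO-) = 0.001248 mol.
By Henderson-Hasselbalch, pH = pKa + log([A^-]/[HA]) = 4.74 + log(0.001248/0.005449) = 4.74 + (-0.64) = 4.10.

4.10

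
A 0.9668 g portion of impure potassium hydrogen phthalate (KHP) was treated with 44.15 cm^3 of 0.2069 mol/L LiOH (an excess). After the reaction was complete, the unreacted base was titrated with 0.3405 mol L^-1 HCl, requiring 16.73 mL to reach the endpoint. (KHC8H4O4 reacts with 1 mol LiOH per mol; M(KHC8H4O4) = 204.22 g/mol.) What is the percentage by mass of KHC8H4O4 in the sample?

Total n(LiOH) added = 0.2069 x 0.04415 = 0.009135 mol.
n(HCl) used = 0.3405 x 0.01673 = 0.005697 mol, which equals the excess n(LiOH).
So n(LiOH) consumed by the sample = 0.009135 - 0.005697 = 0.003438 mol.
n(KHC8H4O4) = 0.003438 / 1 = 0.003438 mol.
mass KHC8H4O4 = 0.003438 x 204.22 = 0.7021 g, so %KHC8H4O4 = 0.7021/0.9668 x 100 = 72.6%.

72.6%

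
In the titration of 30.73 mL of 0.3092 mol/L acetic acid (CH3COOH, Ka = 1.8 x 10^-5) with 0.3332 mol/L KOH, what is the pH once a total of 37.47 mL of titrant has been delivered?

12.64

n(acid) = 0.3092 x 0.03073 = 0.009502 mol; n(KOH) added = 0.3332 x 0.03747 = 0.01249 mol.
Base is in excess by 0.01249 - 0.009502 = 0.002983 mol in a total volume of 0.06820 L.
[OH^-] = 0.002983/0.06820 = 0.04374 M, so pOH = 1.36 and pH = 14.00 - 1.36 = 12.64.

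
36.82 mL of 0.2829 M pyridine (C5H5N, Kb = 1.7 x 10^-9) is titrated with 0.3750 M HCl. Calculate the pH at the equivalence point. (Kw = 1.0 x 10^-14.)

n(C5H5N) = 0.2829 x 0.03682 = 0.01042 mol; V(HCl) at equivalence = 0.01042/0.3750 = 0.02778 L.
At equivalence the base is fully converted to C5H5NH+; total volume = 0.06460 L, so [C5H5NH+] = 0.01042/0.06460 = 0.1613 M.
Ka(C5H5NH+) = Kw/Kb = 1.0e-14 / 1.7 x 10^-9 = 5.88e-6.
[H^+] = sqrt(Ka x [C5H5NH+]) = sqrt(5.88e-6 x 0.1613) = 0.000974 M.
pH = -log(0.000974) = 3.01.

3.01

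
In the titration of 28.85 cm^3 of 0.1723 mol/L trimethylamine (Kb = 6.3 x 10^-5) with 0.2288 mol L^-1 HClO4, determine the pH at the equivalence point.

5.40

n((CH3)3N) = 0.1723 x 0.02885 = 0.004971 mol; V(HClO4) at equivalence = 0.004971/0.2288 = 0.02173 L.
At equivalence the base is fully converted to (CH3)3NH+; total volume = 0.05058 L, so [(CH3)3NH+] = 0.004971/0.05058 = 0.09829 M.
Ka((CH3)3NH+) = Kw/Kb = 1.0e-14 / 6.3 x 10^-5 = 1.59e-10.
[H^+] = sqrt(Ka x [(CH3)3NH+]) = sqrt(1.59e-10 x 0.09829) = 3.95e-6 M.
pH = -log(3.95e-6) = 5.40.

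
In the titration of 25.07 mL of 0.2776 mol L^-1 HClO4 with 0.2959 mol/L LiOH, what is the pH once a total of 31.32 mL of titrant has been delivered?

n(acid) = 0.2776 x 0.02507 = 0.006959 mol; n(LiOH) added = 0.2959 x 0.03132 = 0.009268 mol.
Base is in excess by 0.009268 - 0.006959 = 0.002308 mol in a total volume of 0.05639 L.
[OH^-] = 0.002308/0.05639 = 0.04093 M, so pOH = 1.39 and pH = 14.00 - 1.39 = 12.61.

12.61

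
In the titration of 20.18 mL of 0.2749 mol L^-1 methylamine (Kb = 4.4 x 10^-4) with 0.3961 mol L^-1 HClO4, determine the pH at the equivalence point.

5.72

n(CH3NH2) = 0.2749 x 0.02018 = 0.005547 mol; V(HClO4) at equivalence = 0.005547/0.3961 = 0.01401 L.
At equivalence the base is fully converted to CH3NH3+; total volume = 0.03419 L, so [CH3NH3+] = 0.005547/0.03419 = 0.1623 M.
Ka(CH3NH3+) = Kw/Kb = 1.0e-14 / 4.4 x 10^-4 = 2.27e-11.
[H^+] = sqrt(Ka x [CH3NH3+]) = sqrt(2.27e-11 x 0.1623) = 1.92e-6 M.
pH = -log(1.92e-6) = 5.72.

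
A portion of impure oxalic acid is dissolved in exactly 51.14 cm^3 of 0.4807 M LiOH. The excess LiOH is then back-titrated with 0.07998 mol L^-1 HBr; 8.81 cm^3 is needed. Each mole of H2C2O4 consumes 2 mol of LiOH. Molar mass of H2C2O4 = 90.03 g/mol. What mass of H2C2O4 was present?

1.07 g

Total n(LiOH) added = 0.4807 x 0.05114 = 0.02458 mol.
n(HBr) used = 0.07998 x 0.008810 = 0.0007046 mol, which equals the excess n(LiOH).
So n(LiOH) consumed by the sample = 0.02458 - 0.0007046 = 0.02388 mol.
n(H2C2O4) = 0.02388 / 2 = 0.01194 mol.
mass = 0.01194 mol x 90.03 g/mol = 1.07 g.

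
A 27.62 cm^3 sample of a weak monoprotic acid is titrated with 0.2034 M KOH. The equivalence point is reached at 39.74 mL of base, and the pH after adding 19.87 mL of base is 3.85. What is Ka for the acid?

1.4 x 10^-4

19.87 mL is half of the equivalence volume, so this is the half-equivalence point where [HA] = [A^-].
At half-equivalence pH = pKa, so pKa = 3.85.
Ka = 10^(-3.85) = 1.4 x 10^-4.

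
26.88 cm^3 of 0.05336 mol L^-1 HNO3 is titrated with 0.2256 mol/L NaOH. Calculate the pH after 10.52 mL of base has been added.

n(acid) = 0.05336 x 0.02688 = 0.001434 mol; n(NaOH) added = 0.2256 x 0.01052 = 0.002373 mol.
Base is in excess by 0.002373 - 0.001434 = 0.0009390 mol in a total volume of 0.03740 L.
[OH^-] = 0.0009390/0.03740 = 0.02511 M, so pOH = 1.60 and pH = 14.00 - 1.60 = 12.40.

12.40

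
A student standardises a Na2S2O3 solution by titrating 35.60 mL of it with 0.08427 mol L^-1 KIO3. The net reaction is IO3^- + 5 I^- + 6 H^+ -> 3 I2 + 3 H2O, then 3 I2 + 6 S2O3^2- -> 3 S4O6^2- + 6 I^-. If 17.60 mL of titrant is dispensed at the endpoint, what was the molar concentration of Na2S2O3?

n(KIO3) = 0.08427 x 0.01760 = 0.001483 mol.
From the balanced equation, 1 mol KIO3 reacts with 6 mol Na2S2O3, so n(Na2S2O3) = 0.001483 x 6/1 = 0.008899 mol.
[Na2S2O3] = 0.008899 / 0.03560 L = 0.250 M.

0.250 M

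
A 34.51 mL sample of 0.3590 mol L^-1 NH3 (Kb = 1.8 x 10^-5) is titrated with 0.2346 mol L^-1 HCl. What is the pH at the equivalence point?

5.05

n(NH3) = 0.3590 x 0.03451 = 0.01239 mol; V(HCl) at equivalence = 0.01239/0.2346 = 0.05281 L.
At equivalence the base is fully converted to NH4+; total volume = 0.08732 L, so [NH4+] = 0.01239/0.08732 = 0.1419 M.
Ka(NH4+) = Kw/Kb = 1.0e-14 / 1.8 x 10^-5 = 5.56e-10.
[H^+] = sqrt(Ka x [NH4+]) = sqrt(5.56e-10 x 0.1419) = 8.88e-6 M.
pH = -log(8.88e-6) = 5.05.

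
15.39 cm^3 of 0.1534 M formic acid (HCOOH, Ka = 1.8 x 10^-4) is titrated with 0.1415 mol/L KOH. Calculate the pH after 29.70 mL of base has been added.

12.61

n(acid) = 0.1534 x 0.01539 = 0.002361 mol; n(KOH) added = 0.1415 x 0.02970 = 0.004203 mol.
Base is in excess by 0.004203 - 0.002361 = 0.001842 mol in a total volume of 0.04509 L.
[OH^-] = 0.001842/0.04509 = 0.04085 M, so pOH = 1.39 and pH = 14.00 - 1.39 = 12.61.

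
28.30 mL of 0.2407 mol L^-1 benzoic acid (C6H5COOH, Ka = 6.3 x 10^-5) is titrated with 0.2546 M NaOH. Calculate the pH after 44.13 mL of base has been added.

n(acid) = 0.2407 x 0.02830 = 0.006812 mol; n(NaOH) added = 0.2546 x 0.04413 = 0.01124 mol.
Base is in excess by 0.01124 - 0.006812 = 0.004424 mol in a total volume of 0.07243 L.
[OH^-] = 0.004424/0.07243 = 0.06108 M, so pOH = 1.21 and pH = 14.00 - 1.21 = 12.79.

12.79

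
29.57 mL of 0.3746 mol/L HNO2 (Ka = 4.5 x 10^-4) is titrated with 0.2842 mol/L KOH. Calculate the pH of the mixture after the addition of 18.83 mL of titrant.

Initial n(HNO2) = 0.3746 x 0.02957 = 0.01108 mol.
n(KOH) added = 0.2842 x 0.01883 = 0.005351 mol, converting that many moles of HNO2 to NO2-.
Remaining n(HNO2) = 0.005725 mol; n(NO2-) = 0.005351 mol.
By Henderson-Hasselbalch, pH = pKa + log([A^-]/[HA]) = 3.35 + log(0.005351/0.005725) = 3.35 + (-0.03) = 3.32.

3.32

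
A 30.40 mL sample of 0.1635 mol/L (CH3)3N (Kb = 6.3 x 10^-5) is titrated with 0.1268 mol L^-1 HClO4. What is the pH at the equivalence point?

n((CH3)3N) = 0.1635 x 0.03040 = 0.004970 mol; V(HClO4) at equivalence = 0.004970/0.1268 = 0.03920 L.
At equivalence the base is fully converted to (CH3)3NH+; total volume = 0.06960 L, so [(CH3)3NH+] = 0.004970/0.06960 = 0.07142 M.
Ka((CH3)3NH+) = Kw/Kb = 1.0e-14 / 6.3 x 10^-5 = 1.59e-10.
[H^+] = sqrt(Ka x [(CH3)3NH+]) = sqrt(1.59e-10 x 0.07142) = 3.37e-6 M.
pH = -log(3.37e-6) = 5.47.

5.47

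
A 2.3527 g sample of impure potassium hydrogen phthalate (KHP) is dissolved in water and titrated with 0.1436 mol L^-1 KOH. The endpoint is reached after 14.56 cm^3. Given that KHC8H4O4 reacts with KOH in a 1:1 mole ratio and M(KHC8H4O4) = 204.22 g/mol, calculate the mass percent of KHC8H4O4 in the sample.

18.1%

n(KOH) = 0.1436 x 0.01456 = 0.002091 mol.
n(KHC8H4O4) = 0.002091 / 1 = 0.002091 mol.
mass of KHC8H4O4 = 0.002091 x 204.22 = 0.4270 g.
% purity = 0.4270 / 2.3527 x 100 = 18.1%.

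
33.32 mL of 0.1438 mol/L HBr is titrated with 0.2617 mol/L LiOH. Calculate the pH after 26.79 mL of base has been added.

n(acid) = 0.1438 x 0.03332 = 0.004791 mol; n(LiOH) added = 0.2617 x 0.02679 = 0.007011 mol.
Base is in excess by 0.007011 - 0.004791 = 0.002220 mol in a total volume of 0.06011 L.
[OH^-] = 0.002220/0.06011 = 0.03692 M, so pOH = 1.43 and pH = 14.00 - 1.43 = 12.57.

12.57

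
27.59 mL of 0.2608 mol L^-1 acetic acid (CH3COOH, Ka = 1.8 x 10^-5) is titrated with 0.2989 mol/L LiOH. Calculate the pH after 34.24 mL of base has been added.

n(acid) = 0.2608 x 0.02759 = 0.007195 mol; n(LiOH) added = 0.2989 x 0.03424 = 0.01023 mol.
Base is in excess by 0.01023 - 0.007195 = 0.003039 mol in a total volume of 0.06183 L.
[OH^-] = 0.003039/0.06183 = 0.04915 M, so pOH = 1.31 and pH = 14.00 - 1.31 = 12.69.

12.69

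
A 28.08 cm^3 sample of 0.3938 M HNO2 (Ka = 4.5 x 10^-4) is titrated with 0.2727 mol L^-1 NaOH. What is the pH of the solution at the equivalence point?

8.28

n(HNO2) = 0.3938 x 0.02808 = 0.01106 mol; V(NaOH) at equivalence = 0.01106/0.2727 = 0.04055 L.
At equivalence all the acid is converted to NO2-; total volume = 0.02808 + 0.04055 = 0.06863 L, so [NO2-] = 0.01106/0.06863 = 0.1611 M.
Kb = Kw/Ka = 1.0e-14 / 4.5 x 10^-4 = 2.22e-11.
[OH^-] = sqrt(Kb x [NO2-]) = sqrt(2.22e-11 x 0.1611) = 1.89e-6 M.
pOH = 5.72, so pH = 14.00 - 5.72 = 8.28.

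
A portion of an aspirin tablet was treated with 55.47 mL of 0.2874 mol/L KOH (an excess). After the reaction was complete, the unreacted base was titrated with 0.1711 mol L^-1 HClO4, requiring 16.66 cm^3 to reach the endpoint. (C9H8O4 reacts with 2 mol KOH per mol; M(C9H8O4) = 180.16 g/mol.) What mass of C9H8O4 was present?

1.18 g

Total n(KOH) added = 0.2874 x 0.05547 = 0.01594 mol.
n(HClO4) used = 0.1711 x 0.01666 = 0.002851 mol, which equals the excess n(KOH).
So n(KOH) consumed by the sample = 0.01594 - 0.002851 = 0.01309 mol.
n(C9H8O4) = 0.01309 / 2 = 0.006546 mol.
mass = 0.006546 mol x 180.16 g/mol = 1.18 g.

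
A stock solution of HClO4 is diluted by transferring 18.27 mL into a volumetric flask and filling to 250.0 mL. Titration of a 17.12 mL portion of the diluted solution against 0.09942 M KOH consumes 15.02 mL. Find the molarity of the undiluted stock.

n(KOH) = 0.09942 x 0.01502 = 0.001493 mol.
n(HClO4) in the aliquot = 0.001493 mol.
[diluted HClO4] = 0.001493 / 0.01712 = 0.08722 M.
Dilution factor = 250.0/18.27 = 13.68, so [stock] = 0.08722 x 13.68 = 1.19 M.

1.19 M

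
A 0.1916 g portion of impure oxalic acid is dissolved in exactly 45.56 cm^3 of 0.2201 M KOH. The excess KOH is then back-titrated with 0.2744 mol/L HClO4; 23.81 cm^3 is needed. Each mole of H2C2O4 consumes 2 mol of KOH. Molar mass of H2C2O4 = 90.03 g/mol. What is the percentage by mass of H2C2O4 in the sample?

Total n(KOH) added = 0.2201 x 0.04556 = 0.01003 mol.
n(HClO4) used = 0.2744 x 0.02381 = 0.006533 mol, which equals the excess n(KOH).
So n(KOH) consumed by the sample = 0.01003 - 0.006533 = 0.003494 mol.
n(H2C2O4) = 0.003494 / 2 = 0.001747 mol.
mass H2C2O4 = 0.001747 x 90.03 = 0.1573 g, so %H2C2O4 = 0.1573/0.1916 x 100 = 82.1%.

82.1%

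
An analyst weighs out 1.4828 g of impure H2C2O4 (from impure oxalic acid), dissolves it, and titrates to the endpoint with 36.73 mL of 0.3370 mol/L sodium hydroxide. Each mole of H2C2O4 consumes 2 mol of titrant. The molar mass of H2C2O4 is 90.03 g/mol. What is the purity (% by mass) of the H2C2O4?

n(NaOH) = 0.3370 x 0.03673 = 0.01238 mol.
n(H2C2O4) = 0.01238 / 2 = 0.006189 mol.
mass of H2C2O4 = 0.006189 x 90.03 = 0.5572 g.
% purity = 0.5572 / 1.4828 x 100 = 37.6%.

37.6%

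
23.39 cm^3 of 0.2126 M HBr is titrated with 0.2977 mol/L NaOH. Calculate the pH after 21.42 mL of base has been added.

12.50

n(acid) = 0.2126 x 0.02339 = 0.004973 mol; n(NaOH) added = 0.2977 x 0.02142 = 0.006377 mol.
Base is in excess by 0.006377 - 0.004973 = 0.001404 mol in a total volume of 0.04481 L.
[OH^-] = 0.001404/0.04481 = 0.03133 M, so pOH = 1.50 and pH = 14.00 - 1.50 = 12.50.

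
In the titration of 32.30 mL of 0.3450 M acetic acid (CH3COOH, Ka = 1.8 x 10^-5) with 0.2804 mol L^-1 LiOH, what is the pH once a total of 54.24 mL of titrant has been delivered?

n(acid) = 0.3450 x 0.03230 = 0.01114 mol; n(LiOH) added = 0.2804 x 0.05424 = 0.01521 mol.
Base is in excess by 0.01521 - 0.01114 = 0.004065 mol in a total volume of 0.08654 L.
[OH^-] = 0.004065/0.08654 = 0.04698 M, so pOH = 1.33 and pH = 14.00 - 1.33 = 12.67.

12.67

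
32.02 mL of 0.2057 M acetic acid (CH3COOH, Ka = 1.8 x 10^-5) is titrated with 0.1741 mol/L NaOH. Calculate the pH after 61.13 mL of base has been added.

12.64

n(acid) = 0.2057 x 0.03202 = 0.006587 mol; n(NaOH) added = 0.1741 x 0.06113 = 0.01064 mol.
Base is in excess by 0.01064 - 0.006587 = 0.004056 mol in a total volume of 0.09315 L.
[OH^-] = 0.004056/0.09315 = 0.04355 M, so pOH = 1.36 and pH = 14.00 - 1.36 = 12.64.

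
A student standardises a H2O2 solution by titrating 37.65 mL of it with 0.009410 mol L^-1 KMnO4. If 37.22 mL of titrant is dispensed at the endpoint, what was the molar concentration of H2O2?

n(KMnO4) = 0.009410 x 0.03722 = 0.0003502 mol.
From the balanced equation, 2 mol KMnO4 reacts with 5 mol H2O2, so n(H2O2) = 0.0003502 x 5/2 = 0.0008756 mol.
[H2O2] = 0.0008756 / 0.03765 L = 0.0233 M.

0.0233 M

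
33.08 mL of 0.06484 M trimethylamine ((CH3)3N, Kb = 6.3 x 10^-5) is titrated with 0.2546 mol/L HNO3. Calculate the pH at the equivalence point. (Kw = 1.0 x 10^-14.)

5.54

n((CH3)3N) = 0.06484 x 0.03308 = 0.002145 mol; V(HNO3) at equivalence = 0.002145/0.2546 = 0.008425 L.
At equivalence the base is fully converted to (CH3)3NH+; total volume = 0.04150 L, so [(CH3)3NH+] = 0.002145/0.04150 = 0.05168 M.
Ka((CH3)3NH+) = Kw/Kb = 1.0e-14 / 6.3 x 10^-5 = 1.59e-10.
[H^+] = sqrt(Ka x [(CH3)3NH+]) = sqrt(1.59e-10 x 0.05168) = 2.86e-6 M.
pH = -log(2.86e-6) = 5.54.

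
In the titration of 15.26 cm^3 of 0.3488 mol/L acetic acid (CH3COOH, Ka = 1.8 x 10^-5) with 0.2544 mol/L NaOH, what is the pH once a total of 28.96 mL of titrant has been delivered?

n(acid) = 0.3488 x 0.01526 = 0.005323 mol; n(NaOH) added = 0.2544 x 0.02896 = 0.007367 mol.
Base is in excess by 0.007367 - 0.005323 = 0.002045 mol in a total volume of 0.04422 L.
[OH^-] = 0.002045/0.04422 = 0.04624 M, so pOH = 1.33 and pH = 14.00 - 1.33 = 12.67.

12.67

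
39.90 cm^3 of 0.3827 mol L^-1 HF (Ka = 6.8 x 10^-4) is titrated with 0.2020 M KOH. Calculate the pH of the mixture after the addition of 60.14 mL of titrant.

3.76

Initial n(HF) = 0.3827 x 0.03990 = 0.01527 mol.
n(KOH) added = 0.2020 x 0.06014 = 0.01215 mol, converting that many moles of HF to F-.
Remaining n(HF) = 0.003121 mol; n(F-) = 0.01215 mol.
By Henderson-Hasselbalch, pH = pKa + log([A^-]/[HA]) = 3.17 + log(0.01215/0.003121) = 3.17 + (+0.59) = 3.76.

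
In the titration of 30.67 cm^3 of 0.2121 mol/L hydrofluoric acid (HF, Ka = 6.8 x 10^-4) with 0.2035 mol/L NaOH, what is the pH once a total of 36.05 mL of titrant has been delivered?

12.10

n(acid) = 0.2121 x 0.03067 = 0.006505 mol; n(NaOH) added = 0.2035 x 0.03605 = 0.007336 mol.
Base is in excess by 0.007336 - 0.006505 = 0.0008311 mol in a total volume of 0.06672 L.
[OH^-] = 0.0008311/0.06672 = 0.01246 M, so pOH = 1.90 and pH = 14.00 - 1.90 = 12.10.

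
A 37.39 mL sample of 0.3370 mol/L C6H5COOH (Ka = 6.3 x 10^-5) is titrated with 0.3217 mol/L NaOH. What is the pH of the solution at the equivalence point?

8.71

n(C6H5COOH) = 0.3370 x 0.03739 = 0.01260 mol; V(NaOH) at equivalence = 0.01260/0.3217 = 0.03917 L.
At equivalence all the acid is converted to C6H5COO-; total volume = 0.03739 + 0.03917 = 0.07656 L, so [C6H5COO-] = 0.01260/0.07656 = 0.1646 M.
Kb = Kw/Ka = 1.0e-14 / 6.3 x 10^-5 = 1.59e-10.
[OH^-] = sqrt(Kb x [C6H5COO-]) = sqrt(1.59e-10 x 0.1646) = 5.11e-6 M.
pOH = 5.29, so pH = 14.00 - 5.29 = 8.71.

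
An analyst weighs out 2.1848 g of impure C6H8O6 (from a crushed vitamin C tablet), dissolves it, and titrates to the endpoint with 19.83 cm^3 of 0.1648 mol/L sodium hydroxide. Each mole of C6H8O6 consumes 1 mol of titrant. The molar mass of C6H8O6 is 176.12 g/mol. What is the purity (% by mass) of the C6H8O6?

26.3%

n(NaOH) = 0.1648 x 0.01983 = 0.003268 mol.
n(C6H8O6) = 0.003268 / 1 = 0.003268 mol.
mass of C6H8O6 = 0.003268 x 176.12 = 0.5756 g.
% purity = 0.5756 / 2.1848 x 100 = 26.3%.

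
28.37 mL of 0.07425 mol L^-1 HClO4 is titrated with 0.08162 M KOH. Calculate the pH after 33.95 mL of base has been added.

12.03

n(acid) = 0.07425 x 0.02837 = 0.002106 mol; n(KOH) added = 0.08162 x 0.03395 = 0.002771 mol.
Base is in excess by 0.002771 - 0.002106 = 0.0006645 mol in a total volume of 0.06232 L.
[OH^-] = 0.0006645/0.06232 = 0.01066 M, so pOH = 1.97 and pH = 14.00 - 1.97 = 12.03.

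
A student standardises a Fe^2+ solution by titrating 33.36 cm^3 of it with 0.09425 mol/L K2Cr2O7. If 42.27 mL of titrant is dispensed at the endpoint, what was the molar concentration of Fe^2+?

n(K2Cr2O7) = 0.09425 x 0.04227 = 0.003984 mol.
From the balanced equation, 1 mol K2Cr2O7 reacts with 6 mol Fe^2+, so n(Fe^2+) = 0.003984 x 6/1 = 0.02390 mol.
[Fe^2+] = 0.02390 / 0.03336 L = 0.717 M.

0.717 M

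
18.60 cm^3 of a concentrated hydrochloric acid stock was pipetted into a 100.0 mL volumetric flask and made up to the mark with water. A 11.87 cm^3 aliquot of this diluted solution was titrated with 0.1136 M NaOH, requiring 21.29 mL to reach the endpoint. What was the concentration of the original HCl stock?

1.10 M

n(NaOH) = 0.1136 x 0.02129 = 0.002419 mol.
n(HCl) in the aliquot = 0.002419 mol.
[diluted HCl] = 0.002419 / 0.01187 = 0.2038 M.
Dilution factor = 100.0/18.60 = 5.376, so [stock] = 0.2038 x 5.376 = 1.10 M.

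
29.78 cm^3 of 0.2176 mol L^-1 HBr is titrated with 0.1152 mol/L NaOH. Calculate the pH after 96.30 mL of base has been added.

12.56

n(acid) = 0.2176 x 0.02978 = 0.006480 mol; n(NaOH) added = 0.1152 x 0.09630 = 0.01109 mol.
Base is in excess by 0.01109 - 0.006480 = 0.004614 mol in a total volume of 0.1261 L.
[OH^-] = 0.004614/0.1261 = 0.03659 M, so pOH = 1.44 and pH = 14.00 - 1.44 = 12.56.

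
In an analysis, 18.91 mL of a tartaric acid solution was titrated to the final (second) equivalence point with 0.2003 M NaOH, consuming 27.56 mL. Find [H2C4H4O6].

0.146 M

n(NaOH) = 0.2003 x 0.02756 = 0.005520 mol.
At the final (second) equivalence point, 2 mol OH^- react per mol H2C4H4O6, so n(H2C4H4O6) = 0.005520 / 2 = 0.002760 mol.
[H2C4H4O6] = 0.002760 / 0.01891 L = 0.146 M.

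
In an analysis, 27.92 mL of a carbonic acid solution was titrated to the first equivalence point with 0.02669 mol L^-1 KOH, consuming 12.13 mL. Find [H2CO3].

0.0116 M

n(KOH) = 0.02669 x 0.01213 = 0.0003237 mol.
At the first equivalence point, 1 mol OH^- react per mol H2CO3, so n(H2CO3) = 0.0003237 / 1 = 0.0003237 mol.
[H2CO3] = 0.0003237 / 0.02792 L = 0.0116 M.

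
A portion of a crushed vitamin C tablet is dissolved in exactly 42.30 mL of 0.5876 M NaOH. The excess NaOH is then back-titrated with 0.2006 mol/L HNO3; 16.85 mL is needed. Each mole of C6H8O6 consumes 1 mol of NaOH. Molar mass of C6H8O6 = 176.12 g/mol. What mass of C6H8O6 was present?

3.78 g

Total n(NaOH) added = 0.5876 x 0.04230 = 0.02486 mol.
n(HNO3) used = 0.2006 x 0.01685 = 0.003380 mol, which equals the excess n(NaOH).
So n(NaOH) consumed by the sample = 0.02486 - 0.003380 = 0.02148 mol.
n(C6H8O6) = 0.02148 / 1 = 0.02148 mol.
mass = 0.02148 mol x 176.12 g/mol = 3.78 g.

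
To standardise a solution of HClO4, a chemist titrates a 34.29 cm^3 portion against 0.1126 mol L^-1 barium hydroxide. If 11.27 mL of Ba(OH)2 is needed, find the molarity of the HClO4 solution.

0.0740 M

n(Ba(OH)2) delivered = 0.1126 x 0.01127 = 0.001269 mol.
The reaction is 2 HClO4 + 1 Ba(OH)2, so n(HClO4) = 0.001269 x 2/1 = 0.002538 mol.
[HClO4] = 0.002538 mol / 0.03429 L = 0.0740 M.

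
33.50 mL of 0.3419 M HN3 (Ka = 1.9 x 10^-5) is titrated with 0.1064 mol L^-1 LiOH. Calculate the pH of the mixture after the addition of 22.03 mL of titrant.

4.13

Initial n(HN3) = 0.3419 x 0.03350 = 0.01145 mol.
n(LiOH) added = 0.1064 x 0.02203 = 0.002344 mol, converting that many moles of HN3 to N3-.
Remaining n(HN3) = 0.009110 mol; n(N3-) = 0.002344 mol.
By Henderson-Hasselbalch, pH = pKa + log([A^-]/[HA]) = 4.72 + log(0.002344/0.009110) = 4.72 + (-0.59) = 4.13.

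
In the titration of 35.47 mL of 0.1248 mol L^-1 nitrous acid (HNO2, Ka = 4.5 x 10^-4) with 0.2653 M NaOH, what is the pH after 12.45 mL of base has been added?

3.82

Initial n(HNO2) = 0.1248 x 0.03547 = 0.004427 mol.
n(NaOH) added = 0.2653 x 0.01245 = 0.003303 mol, converting that many moles of HNO2 to NO2-.
Remaining n(HNO2) = 0.001124 mol; n(NO2-) = 0.003303 mol.
By Henderson-Hasselbalch, pH = pKa + log([A^-]/[HA]) = 3.35 + log(0.003303/0.001124) = 3.35 + (+0.47) = 3.82.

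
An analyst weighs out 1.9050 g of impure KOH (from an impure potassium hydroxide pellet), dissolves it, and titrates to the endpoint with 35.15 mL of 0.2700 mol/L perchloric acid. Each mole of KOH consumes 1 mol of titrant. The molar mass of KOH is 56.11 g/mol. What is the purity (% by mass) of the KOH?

28.0%

n(HClO4) = 0.2700 x 0.03515 = 0.009491 mol.
n(KOH) = 0.009491 / 1 = 0.009491 mol.
mass of KOH = 0.009491 x 56.11 = 0.5325 g.
% purity = 0.5325 / 1.9050 x 100 = 28.0%.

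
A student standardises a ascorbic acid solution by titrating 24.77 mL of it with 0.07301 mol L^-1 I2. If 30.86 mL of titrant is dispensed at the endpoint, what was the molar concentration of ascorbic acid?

0.0910 M

n(I2) = 0.07301 x 0.03086 = 0.002253 mol.
From the balanced equation, 1 mol I2 reacts with 1 mol ascorbic acid, so n(ascorbic acid) = 0.002253 x 1/1 = 0.002253 mol.
[ascorbic acid] = 0.002253 / 0.02477 L = 0.0910 M.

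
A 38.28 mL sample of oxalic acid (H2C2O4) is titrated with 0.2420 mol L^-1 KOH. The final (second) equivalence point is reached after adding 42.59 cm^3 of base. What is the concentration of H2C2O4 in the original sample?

n(KOH) = 0.2420 x 0.04259 = 0.01031 mol.
At the final (second) equivalence point, 2 mol OH^- react per mol H2C2O4, so n(H2C2O4) = 0.01031 / 2 = 0.005153 mol.
[H2C2O4] = 0.005153 / 0.03828 L = 0.135 M.

0.135 M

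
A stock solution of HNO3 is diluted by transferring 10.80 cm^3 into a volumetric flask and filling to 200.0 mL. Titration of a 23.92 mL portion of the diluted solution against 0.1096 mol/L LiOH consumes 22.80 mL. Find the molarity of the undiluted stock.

1.93 M

n(LiOH) = 0.1096 x 0.02280 = 0.002499 mol.
n(HNO3) in the aliquot = 0.002499 mol.
[diluted HNO3] = 0.002499 / 0.02392 = 0.1045 M.
Dilution factor = 200.0/10.80 = 18.52, so [stock] = 0.1045 x 18.52 = 1.93 M.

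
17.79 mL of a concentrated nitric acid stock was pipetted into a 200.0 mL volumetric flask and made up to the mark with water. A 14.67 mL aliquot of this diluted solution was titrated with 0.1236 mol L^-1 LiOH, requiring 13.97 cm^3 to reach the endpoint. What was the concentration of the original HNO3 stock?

n(LiOH) = 0.1236 x 0.01397 = 0.001727 mol.
n(HNO3) in the aliquot = 0.001727 mol.
[diluted HNO3] = 0.001727 / 0.01467 = 0.1177 M.
Dilution factor = 200.0/17.79 = 11.24, so [stock] = 0.1177 x 11.24 = 1.32 M.

1.32 M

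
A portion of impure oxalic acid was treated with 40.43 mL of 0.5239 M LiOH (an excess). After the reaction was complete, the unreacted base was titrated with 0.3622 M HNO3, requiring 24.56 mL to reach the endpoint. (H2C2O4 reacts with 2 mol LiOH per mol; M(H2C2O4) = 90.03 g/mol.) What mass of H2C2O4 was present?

Total n(LiOH) added = 0.5239 x 0.04043 = 0.02118 mol.
n(HNO3) used = 0.3622 x 0.02456 = 0.008896 mol, which equals the excess n(LiOH).
So n(LiOH) consumed by the sample = 0.02118 - 0.008896 = 0.01229 mol.
n(H2C2O4) = 0.01229 / 2 = 0.006143 mol.
mass = 0.006143 mol x 90.03 g/mol = 0.553 g.

0.553 g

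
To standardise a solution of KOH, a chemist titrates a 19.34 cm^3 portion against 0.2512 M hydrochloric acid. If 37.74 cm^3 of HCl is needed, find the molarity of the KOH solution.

n(HCl) delivered = 0.2512 x 0.03774 = 0.009480 mol.
For a 1:1 reaction, n(KOH) = 0.009480 mol.
[KOH] = 0.009480 mol / 0.01934 L = 0.490 M.

0.490 M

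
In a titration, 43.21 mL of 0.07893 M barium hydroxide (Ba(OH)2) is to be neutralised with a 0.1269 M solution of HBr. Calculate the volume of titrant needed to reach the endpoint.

53.8 mL

n(Ba(OH)2) = 0.07893 mol/L x 0.04321 L = 0.003411 mol.
The neutralisation is 1 Ba(OH)2 : 2 HBr, so n(HBr) = 0.003411 x 2/1 = 0.006821 mol.
V(HBr) = 0.006821 / 0.1269 = 0.05375 L = 53.8 mL.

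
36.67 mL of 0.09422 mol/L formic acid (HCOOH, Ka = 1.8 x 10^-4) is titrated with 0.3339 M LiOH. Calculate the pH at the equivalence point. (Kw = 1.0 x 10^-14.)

n(HCOOH) = 0.09422 x 0.03667 = 0.003455 mol; V(LiOH) at equivalence = 0.003455/0.3339 = 0.01035 L.
At equivalence all the acid is converted to HCOO-; total volume = 0.03667 + 0.01035 = 0.04702 L, so [HCOO-] = 0.003455/0.04702 = 0.07348 M.
Kb = Kw/Ka = 1.0e-14 / 1.8 x 10^-4 = 5.56e-11.
[OH^-] = sqrt(Kb x [HCOO-]) = sqrt(5.56e-11 x 0.07348) = 2.02e-6 M.
pOH = 5.69, so pH = 14.00 - 5.69 = 8.31.

8.31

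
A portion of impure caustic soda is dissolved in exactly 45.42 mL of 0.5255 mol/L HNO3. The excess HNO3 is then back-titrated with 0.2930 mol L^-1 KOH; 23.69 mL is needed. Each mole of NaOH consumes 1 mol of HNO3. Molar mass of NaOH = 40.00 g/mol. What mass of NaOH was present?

Total n(HNO3) added = 0.5255 x 0.04542 = 0.02387 mol.
n(KOH) used = 0.2930 x 0.02369 = 0.006941 mol, which equals the excess n(HNO3).
So n(HNO3) consumed by the sample = 0.02387 - 0.006941 = 0.01693 mol.
n(NaOH) = 0.01693 / 1 = 0.01693 mol.
mass = 0.01693 mol x 40.00 g/mol = 0.677 g.

0.677 g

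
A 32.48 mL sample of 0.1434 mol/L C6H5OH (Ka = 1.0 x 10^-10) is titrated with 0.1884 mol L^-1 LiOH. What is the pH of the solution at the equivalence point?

11.46

n(C6H5OH) = 0.1434 x 0.03248 = 0.004658 mol; V(LiOH) at equivalence = 0.004658/0.1884 = 0.02472 L.
At equivalence all the acid is converted to C6H5O-; total volume = 0.03248 + 0.02472 = 0.05720 L, so [C6H5O-] = 0.004658/0.05720 = 0.08142 M.
Kb = Kw/Ka = 1.0e-14 / 1.0 x 10^-10 = 0.000100.
[OH^-] = sqrt(Kb x [C6H5O-]) = sqrt(0.000100 x 0.08142) = 0.00285 M.
pOH = 2.54, so pH = 14.00 - 2.54 = 11.46.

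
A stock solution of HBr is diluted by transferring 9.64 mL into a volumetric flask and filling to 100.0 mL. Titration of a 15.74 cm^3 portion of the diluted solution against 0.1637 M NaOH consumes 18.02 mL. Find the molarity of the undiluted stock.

1.94 M

n(NaOH) = 0.1637 x 0.01802 = 0.002950 mol.
n(HBr) in the aliquot = 0.002950 mol.
[diluted HBr] = 0.002950 / 0.01574 = 0.1874 M.
Dilution factor = 100.0/9.640 = 10.37, so [stock] = 0.1874 x 10.37 = 1.94 M.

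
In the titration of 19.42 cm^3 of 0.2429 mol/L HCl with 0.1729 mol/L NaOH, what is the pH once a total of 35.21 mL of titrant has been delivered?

n(acid) = 0.2429 x 0.01942 = 0.004717 mol; n(NaOH) added = 0.1729 x 0.03521 = 0.006088 mol.
Base is in excess by 0.006088 - 0.004717 = 0.001371 mol in a total volume of 0.05463 L.
[OH^-] = 0.001371/0.05463 = 0.02509 M, so pOH = 1.60 and pH = 14.00 - 1.60 = 12.40.

12.40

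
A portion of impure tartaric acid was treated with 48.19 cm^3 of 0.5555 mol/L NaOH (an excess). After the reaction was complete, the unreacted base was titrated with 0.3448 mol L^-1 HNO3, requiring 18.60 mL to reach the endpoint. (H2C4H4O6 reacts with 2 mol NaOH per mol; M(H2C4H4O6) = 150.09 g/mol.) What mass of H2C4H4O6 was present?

Total n(NaOH) added = 0.5555 x 0.04819 = 0.02677 mol.
n(HNO3) used = 0.3448 x 0.01860 = 0.006413 mol, which equals the excess n(NaOH).
So n(NaOH) consumed by the sample = 0.02677 - 0.006413 = 0.02036 mol.
n(H2C4H4O6) = 0.02036 / 2 = 0.01018 mol.
mass = 0.01018 mol x 150.09 g/mol = 1.53 g.

1.53 g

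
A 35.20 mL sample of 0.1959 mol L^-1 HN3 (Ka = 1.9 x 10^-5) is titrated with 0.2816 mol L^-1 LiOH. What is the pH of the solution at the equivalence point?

8.89

n(HN3) = 0.1959 x 0.03520 = 0.006896 mol; V(LiOH) at equivalence = 0.006896/0.2816 = 0.02449 L.
At equivalence all the acid is converted to N3-; total volume = 0.03520 + 0.02449 = 0.05969 L, so [N3-] = 0.006896/0.05969 = 0.1155 M.
Kb = Kw/Ka = 1.0e-14 / 1.9 x 10^-5 = 5.26e-10.
[OH^-] = sqrt(Kb x [N3-]) = sqrt(5.26e-10 x 0.1155) = 7.80e-6 M.
pOH = 5.11, so pH = 14.00 - 5.11 = 8.89.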